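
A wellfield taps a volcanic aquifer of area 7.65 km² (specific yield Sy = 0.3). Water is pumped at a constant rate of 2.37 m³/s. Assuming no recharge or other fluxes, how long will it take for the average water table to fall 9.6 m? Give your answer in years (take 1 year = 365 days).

A = 7.65 km² = 7.65 × 10^6 m²
ΔV = Sy × A × Δh = 0.3 × 7.65 × 10^6 × 9.6 = 2.203 × 10^7 m³
Q = 2.37 m³/s = 2.048 × 10^5 m³/d
t = ΔV / Q = 2.203 × 10^7 m³ / 2.048 × 10^5 m³/d = 107.6 d
t = 107.6 d ≈ 0.2948 years

t ≈ 0.295 years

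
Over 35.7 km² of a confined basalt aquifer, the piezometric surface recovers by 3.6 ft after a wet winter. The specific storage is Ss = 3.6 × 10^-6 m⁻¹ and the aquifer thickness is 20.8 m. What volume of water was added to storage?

ΔV ≈ 2930 m³

S = Ss × b = 3.6 × 10^-6 m⁻¹ × 20.8 m = 7.488 × 10^-5
A = 35.7 km² = 3.57 × 10^7 m²
Δh = 3.6 ft = 1.097 m
ΔV = S × A × Δh = 7.488 × 10^-5 × 3.57 × 10^7 m² × 1.097 m = 2933 m³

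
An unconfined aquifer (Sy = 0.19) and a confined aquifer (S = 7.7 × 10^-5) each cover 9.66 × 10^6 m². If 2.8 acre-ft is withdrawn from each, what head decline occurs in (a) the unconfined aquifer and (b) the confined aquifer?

ΔV = 2.8 acre-ft = 3454 m³
Unconfined: Δh_u = ΔV/(Sy·A) = 3454/(0.19 × 9.66 × 10^6) = 0.001882 m
Confined: Δh_c = ΔV/(S·A) = 3454/(7.7 × 10^-5 × 9.66 × 10^6) = 4.643 m

Δh_u ≈ 0.00188 m; Δh_c ≈ 4.64 m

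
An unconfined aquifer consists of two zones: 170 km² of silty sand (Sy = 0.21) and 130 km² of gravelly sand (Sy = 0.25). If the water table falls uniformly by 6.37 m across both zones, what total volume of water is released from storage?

A₁ = 170 km² = 1.7 × 10^8 m²; A₂ = 130 km² = 1.3 × 10^8 m²
ΔV₁ = 0.21 × 1.7 × 10^8 × 6.37 = 2.274 × 10^8 m³
ΔV₂ = 0.25 × 1.3 × 10^8 × 6.37 = 2.07 × 10^8 m³
ΔV = ΔV₁ + ΔV₂ = 4.344 × 10^8 m³

ΔV ≈ 4.34 × 10^8 m³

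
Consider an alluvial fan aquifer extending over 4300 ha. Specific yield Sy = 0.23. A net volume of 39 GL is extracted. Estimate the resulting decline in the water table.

Δh ≈ 3.94 m

A = 4300 ha = 4.3 × 10^7 m²
ΔV = 39 GL = 3.9 × 10^7 m³
Δh = ΔV / (Sy × A) = 3.9 × 10^7 m³ / (0.23 × 4.3 × 10^7 m²) = 3.943 m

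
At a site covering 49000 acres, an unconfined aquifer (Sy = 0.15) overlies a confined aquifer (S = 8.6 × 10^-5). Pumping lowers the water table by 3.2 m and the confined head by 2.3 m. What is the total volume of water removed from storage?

ΔV ≈ 9.52 × 10^7 m³

A = 49000 acres = 1.983 × 10^8 m²
Unconfined: ΔV_u = Sy × A × Δh_u = 0.15 × 1.983 × 10^8 × 3.2 = 9.518 × 10^7 m³
Confined: ΔV_c = S × A × Δh_c = 8.6 × 10^-5 × 1.983 × 10^8 × 2.3 = 39220 m³
Total ΔV = 9.518 × 10^7 + 39220 = 9.522 × 10^7 m³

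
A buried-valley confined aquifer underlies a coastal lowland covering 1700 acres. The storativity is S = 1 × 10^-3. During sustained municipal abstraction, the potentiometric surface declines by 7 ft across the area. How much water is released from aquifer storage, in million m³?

ΔV ≈ 0.0147 million m³

A = 1700 acres = 6.88 × 10^6 m²
Δh = 7 ft = 2.134 m
ΔV = S × A × Δh = 0.001 × 6.88 × 10^6 m² × 2.134 m = 14680 m³
ΔV = 14680 m³ = 0.01468 million m³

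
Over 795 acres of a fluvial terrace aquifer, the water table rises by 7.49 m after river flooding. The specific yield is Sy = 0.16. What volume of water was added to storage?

A = 795 acres = 3.217 × 10^6 m²
ΔV = Sy × A × Δh = 0.16 × 3.217 × 10^6 m² × 7.49 m = 3.856 × 10^6 m³

ΔV ≈ 3.86 × 10^6 m³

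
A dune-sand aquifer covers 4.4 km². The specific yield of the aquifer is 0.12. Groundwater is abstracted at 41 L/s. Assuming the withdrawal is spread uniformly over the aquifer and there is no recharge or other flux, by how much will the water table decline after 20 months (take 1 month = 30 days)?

A = 4.4 km² = 4.4 × 10^6 m²
Q = 41 L/s = 3542 m³/d
t = 20 months = 600 d
ΔV = Q × t = 3542 m³/d × 600 d = 2.125 × 10^6 m³
Δh = ΔV / (Sy × A) = 2.125 × 10^6 / (0.12 × 4.4 × 10^6) = 4.025 m

Δh ≈ 4.03 m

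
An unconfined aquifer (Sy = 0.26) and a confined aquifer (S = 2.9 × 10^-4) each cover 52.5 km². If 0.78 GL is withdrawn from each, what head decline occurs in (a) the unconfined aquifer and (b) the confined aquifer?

Δh_u ≈ 0.0571 m; Δh_c ≈ 51.2 m

A = 52.5 km² = 5.25 × 10^7 m²
ΔV = 0.78 GL = 7.8 × 10^5 m³
Unconfined: Δh_u = ΔV/(Sy·A) = 7.8 × 10^5/(0.26 × 5.25 × 10^7) = 0.05714 m
Confined: Δh_c = ΔV/(S·A) = 7.8 × 10^5/(2.9 × 10^-4 × 5.25 × 10^7) = 51.23 m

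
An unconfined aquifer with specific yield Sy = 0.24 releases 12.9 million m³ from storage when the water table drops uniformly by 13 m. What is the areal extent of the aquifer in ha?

A ≈ 413 ha

ΔV = 12.9 million m³ = 1.29 × 10^7 m³
A = ΔV / (Sy × Δh) = 1.29 × 10^7 / (0.24 × 13) = 4.135 × 10^6 m²
A = 4.135 × 10^6 m² = 413.5 ha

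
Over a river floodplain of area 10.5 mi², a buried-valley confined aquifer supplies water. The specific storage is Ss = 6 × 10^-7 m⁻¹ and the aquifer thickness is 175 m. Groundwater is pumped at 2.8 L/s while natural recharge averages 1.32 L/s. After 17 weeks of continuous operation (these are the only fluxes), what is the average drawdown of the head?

Δh ≈ 5.33 m

S = Ss × b = 6 × 10^-7 m⁻¹ × 175 m = 1.05 × 10^-4
A = 10.5 mi² = 2.719 × 10^7 m²
Net abstraction = 2.8 − 1.32 = 1.48 L/s
Q_net = 1.48 L/s = 127.9 m³/d
t = 17 weeks = 119 d
ΔV = Q × t = 127.9 m³/d × 119 d = 15220 m³
Δh = ΔV / (S × A) = 15220 / (1.05 × 10^-4 × 2.719 × 10^7) = 5.329 m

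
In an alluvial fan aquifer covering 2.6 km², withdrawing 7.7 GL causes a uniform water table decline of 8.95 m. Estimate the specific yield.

A = 2.6 km² = 2.6 × 10^6 m²
ΔV = 7.7 GL = 7.7 × 10^6 m³
Sy = ΔV / (A × Δh) = 7.7 × 10^6 m³ / (2.6 × 10^6 m² × 8.95 m) = 0.3309

Sy ≈ 0.33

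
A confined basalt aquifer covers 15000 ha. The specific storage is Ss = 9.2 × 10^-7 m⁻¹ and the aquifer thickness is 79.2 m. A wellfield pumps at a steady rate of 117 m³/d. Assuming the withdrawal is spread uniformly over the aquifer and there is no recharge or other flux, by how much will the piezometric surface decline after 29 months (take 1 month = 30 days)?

Δh ≈ 9.31 m

S = Ss × b = 9.2 × 10^-7 m⁻¹ × 79.2 m = 7.286 × 10^-5
A = 15000 ha = 1.5 × 10^8 m²
t = 29 months = 870 d
ΔV = Q × t = 117 m³/d × 870 d = 1.018 × 10^5 m³
Δh = ΔV / (S × A) = 1.018 × 10^5 / (7.286 × 10^-5 × 1.5 × 10^8) = 9.313 m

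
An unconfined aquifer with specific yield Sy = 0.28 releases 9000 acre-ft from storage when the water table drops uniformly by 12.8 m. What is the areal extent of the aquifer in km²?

ΔV = 9000 acre-ft = 1.11 × 10^7 m³
A = ΔV / (Sy × Δh) = 1.11 × 10^7 / (0.28 × 12.8) = 3.097 × 10^6 m²
A = 3.097 × 10^6 m² = 3.097 km²

A ≈ 3.1 km²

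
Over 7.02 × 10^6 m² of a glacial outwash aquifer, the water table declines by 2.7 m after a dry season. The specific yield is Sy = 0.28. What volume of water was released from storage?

ΔV = Sy × A × Δh = 0.28 × 7.02 × 10^6 m² × 2.7 m = 5.307 × 10^6 m³

ΔV ≈ 5.31 × 10^6 m³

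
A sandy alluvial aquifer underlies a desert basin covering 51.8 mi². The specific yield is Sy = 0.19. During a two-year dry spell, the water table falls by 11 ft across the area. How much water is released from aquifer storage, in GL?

A = 51.8 mi² = 1.342 × 10^8 m²
Δh = 11 ft = 3.353 m
ΔV = Sy × A × Δh = 0.19 × 1.342 × 10^8 m² × 3.353 m = 8.547 × 10^7 m³
ΔV = 8.547 × 10^7 m³ = 85.47 GL

ΔV ≈ 85.5 GL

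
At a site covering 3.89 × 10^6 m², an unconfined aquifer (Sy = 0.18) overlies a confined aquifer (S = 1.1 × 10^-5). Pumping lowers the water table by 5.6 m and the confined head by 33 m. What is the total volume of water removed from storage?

ΔV ≈ 3.92 × 10^6 m³

Unconfined: ΔV_u = Sy × A × Δh_u = 0.18 × 3.89 × 10^6 × 5.6 = 3.921 × 10^6 m³
Confined: ΔV_c = S × A × Δh_c = 1.1 × 10^-5 × 3.89 × 10^6 × 33 = 1412 m³
Total ΔV = 3.921 × 10^6 + 1412 = 3.923 × 10^6 m³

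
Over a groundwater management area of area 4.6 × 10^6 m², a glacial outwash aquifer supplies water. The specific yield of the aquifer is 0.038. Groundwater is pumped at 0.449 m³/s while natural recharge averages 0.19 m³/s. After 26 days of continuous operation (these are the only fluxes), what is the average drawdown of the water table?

Δh ≈ 3.33 m

Net abstraction = 0.449 − 0.19 = 0.259 m³/s
Q_net = 0.259 m³/s = 22380 m³/d
ΔV = Q × t = 22380 m³/d × 26 d = 5.818 × 10^5 m³
Δh = ΔV / (Sy × A) = 5.818 × 10^5 / (0.038 × 4.6 × 10^6) = 3.328 m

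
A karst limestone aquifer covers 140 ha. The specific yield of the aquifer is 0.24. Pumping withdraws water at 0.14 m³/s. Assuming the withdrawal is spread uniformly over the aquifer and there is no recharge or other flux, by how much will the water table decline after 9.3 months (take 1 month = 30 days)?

A = 140 ha = 1.4 × 10^6 m²
Q = 0.14 m³/s = 12100 m³/d
t = 9.3 months = 279 d
ΔV = Q × t = 12100 m³/d × 279 d = 3.375 × 10^6 m³
Δh = ΔV / (Sy × A) = 3.375 × 10^6 / (0.24 × 1.4 × 10^6) = 10.04 m

Δh ≈ 10 m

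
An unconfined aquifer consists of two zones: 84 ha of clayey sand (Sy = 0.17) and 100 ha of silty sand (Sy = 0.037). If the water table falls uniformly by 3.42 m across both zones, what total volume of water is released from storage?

A₁ = 84 ha = 8.4 × 10^5 m²; A₂ = 100 ha = 1 × 10^6 m²
ΔV₁ = 0.17 × 8.4 × 10^5 × 3.42 = 4.884 × 10^5 m³
ΔV₂ = 0.037 × 1 × 10^6 × 3.42 = 1.265 × 10^5 m³
ΔV = ΔV₁ + ΔV₂ = 6.149 × 10^5 m³

ΔV ≈ 6.15 × 10^5 m³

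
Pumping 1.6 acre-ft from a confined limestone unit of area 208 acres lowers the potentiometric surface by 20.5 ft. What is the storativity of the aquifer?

S ≈ 3.8 × 10^-4

A = 208 acres = 8.417 × 10^5 m²
Δh = 20.5 ft = 6.248 m
ΔV = 1.6 acre-ft = 1974 m³
S = ΔV / (A × Δh) = 1974 m³ / (8.417 × 10^5 m² × 6.248 m) = 3.752 × 10^-4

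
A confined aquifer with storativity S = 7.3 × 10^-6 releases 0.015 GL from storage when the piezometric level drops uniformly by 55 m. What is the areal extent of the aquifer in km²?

ΔV = 0.015 GL = 15000 m³
A = ΔV / (S × Δh) = 15000 / (7.3 × 10^-6 × 55) = 3.736 × 10^7 m²
A = 3.736 × 10^7 m² = 37.36 km²

A ≈ 37.4 km²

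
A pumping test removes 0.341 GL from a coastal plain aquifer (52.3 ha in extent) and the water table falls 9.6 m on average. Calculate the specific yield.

Sy ≈ 0.068

A = 52.3 ha = 5.23 × 10^5 m²
ΔV = 0.341 GL = 3.41 × 10^5 m³
Sy = ΔV / (A × Δh) = 3.41 × 10^5 m³ / (5.23 × 10^5 m² × 9.6 m) = 0.06792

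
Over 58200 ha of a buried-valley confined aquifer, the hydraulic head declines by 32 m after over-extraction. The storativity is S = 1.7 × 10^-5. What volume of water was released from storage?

ΔV ≈ 3.17 × 10^5 m³

A = 58200 ha = 5.82 × 10^8 m²
ΔV = S × A × Δh = 1.7 × 10^-5 × 5.82 × 10^8 m² × 32 m = 3.166 × 10^5 m³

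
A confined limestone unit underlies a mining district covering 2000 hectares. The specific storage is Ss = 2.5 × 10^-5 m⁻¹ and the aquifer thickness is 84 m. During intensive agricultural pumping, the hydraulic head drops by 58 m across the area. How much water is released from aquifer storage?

S = Ss × b = 2.5 × 10^-5 m⁻¹ × 84 m = 2.1 × 10^-3
A = 2000 hectares = 2 × 10^7 m²
ΔV = S × A × Δh = 0.0021 × 2 × 10^7 m² × 58 m = 2.436 × 10^6 m³

ΔV ≈ 2.44 × 10^6 m³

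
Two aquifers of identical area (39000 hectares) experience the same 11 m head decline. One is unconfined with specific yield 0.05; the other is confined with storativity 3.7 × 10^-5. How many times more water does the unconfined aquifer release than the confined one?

A = 39000 hectares = 3.9 × 10^8 m²
Unconfined: ΔV_u = Sy × A × Δh = 0.05 × 3.9 × 10^8 × 11 = 2.145 × 10^8 m³
Confined: ΔV_c = S × A × Δh = 3.7 × 10^-5 × 3.9 × 10^8 × 11 = 1.587 × 10^5 m³
Ratio = ΔV_u / ΔV_c = Sy / S = 0.05 / 3.7 × 10^-5 = 1351

ΔV_u / ΔV_c ≈ 1350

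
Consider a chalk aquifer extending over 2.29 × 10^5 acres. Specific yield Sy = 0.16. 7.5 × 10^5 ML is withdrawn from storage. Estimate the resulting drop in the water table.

A = 2.29 × 10^5 acres = 9.267 × 10^8 m²
ΔV = 7.5 × 10^5 ML = 7.5 × 10^8 m³
Δh = ΔV / (Sy × A) = 7.5 × 10^8 m³ / (0.16 × 9.267 × 10^8 m²) = 5.058 m

Δh ≈ 5.06 m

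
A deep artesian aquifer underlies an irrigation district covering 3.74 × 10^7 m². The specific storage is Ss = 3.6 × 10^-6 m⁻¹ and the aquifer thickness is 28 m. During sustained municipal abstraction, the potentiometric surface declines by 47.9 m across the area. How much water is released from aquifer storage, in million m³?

S = Ss × b = 3.6 × 10^-6 m⁻¹ × 28 m = 1.008 × 10^-4
ΔV = S × A × Δh = 1.008 × 10^-4 × 3.74 × 10^7 m² × 47.9 m = 1.806 × 10^5 m³
ΔV = 1.806 × 10^5 m³ = 0.1806 million m³

ΔV ≈ 0.181 million m³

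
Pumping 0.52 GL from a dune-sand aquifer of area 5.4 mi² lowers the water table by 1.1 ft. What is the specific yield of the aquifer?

Sy ≈ 0.11

A = 5.4 mi² = 1.399 × 10^7 m²
Δh = 1.1 ft = 0.3353 m
ΔV = 0.52 GL = 5.2 × 10^5 m³
Sy = ΔV / (A × Δh) = 5.2 × 10^5 m³ / (1.399 × 10^7 m² × 0.3353 m) = 0.1109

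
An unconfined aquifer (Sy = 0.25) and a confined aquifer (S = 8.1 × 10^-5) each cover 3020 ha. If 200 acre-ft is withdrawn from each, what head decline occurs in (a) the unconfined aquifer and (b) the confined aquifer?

A = 3020 ha = 3.02 × 10^7 m²
ΔV = 200 acre-ft = 2.467 × 10^5 m³
Unconfined: Δh_u = ΔV/(Sy·A) = 2.467 × 10^5/(0.25 × 3.02 × 10^7) = 0.03268 m
Confined: Δh_c = ΔV/(S·A) = 2.467 × 10^5/(8.1 × 10^-5 × 3.02 × 10^7) = 100.8 m

Δh_u ≈ 0.0327 m; Δh_c ≈ 101 m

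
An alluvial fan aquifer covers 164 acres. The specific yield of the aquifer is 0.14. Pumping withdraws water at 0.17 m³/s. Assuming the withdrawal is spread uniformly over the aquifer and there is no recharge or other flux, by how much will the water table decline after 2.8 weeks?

A = 164 acres = 6.637 × 10^5 m²
Q = 0.17 m³/s = 14690 m³/d
t = 2.8 weeks = 19.6 d
ΔV = Q × t = 14690 m³/d × 19.6 d = 2.879 × 10^5 m³
Δh = ΔV / (Sy × A) = 2.879 × 10^5 / (0.14 × 6.637 × 10^5) = 3.098 m

Δh ≈ 3.1 m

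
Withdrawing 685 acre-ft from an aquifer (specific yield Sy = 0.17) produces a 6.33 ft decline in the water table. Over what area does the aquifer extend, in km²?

A ≈ 2.58 km²

Δh = 6.33 ft = 1.929 m
ΔV = 685 acre-ft = 8.449 × 10^5 m³
A = ΔV / (Sy × Δh) = 8.449 × 10^5 / (0.17 × 1.929) = 2.576 × 10^6 m²
A = 2.576 × 10^6 m² = 2.576 km²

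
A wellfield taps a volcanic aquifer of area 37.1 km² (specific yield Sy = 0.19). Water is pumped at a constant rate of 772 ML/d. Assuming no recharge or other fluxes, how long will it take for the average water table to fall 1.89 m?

A = 37.1 km² = 3.71 × 10^7 m²
ΔV = Sy × A × Δh = 0.19 × 3.71 × 10^7 × 1.89 = 1.332 × 10^7 m³
Q = 772 ML/d = 7.72 × 10^5 m³/d
t = ΔV / Q = 1.332 × 10^7 m³ / 7.72 × 10^5 m³/d = 17.26 d

t ≈ 17.3 days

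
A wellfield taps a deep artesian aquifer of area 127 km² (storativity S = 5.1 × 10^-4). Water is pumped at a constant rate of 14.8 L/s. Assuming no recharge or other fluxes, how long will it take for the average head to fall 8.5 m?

t ≈ 431 days

A = 127 km² = 1.27 × 10^8 m²
ΔV = S × A × Δh = 5.1 × 10^-4 × 1.27 × 10^8 × 8.5 = 5.505 × 10^5 m³
Q = 14.8 L/s = 1279 m³/d
t = ΔV / Q = 5.505 × 10^5 m³ / 1279 m³/d = 430.5 d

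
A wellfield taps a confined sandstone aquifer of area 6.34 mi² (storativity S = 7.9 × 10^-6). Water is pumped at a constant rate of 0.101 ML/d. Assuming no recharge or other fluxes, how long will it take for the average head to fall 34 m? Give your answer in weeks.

A = 6.34 mi² = 1.642 × 10^7 m²
ΔV = S × A × Δh = 7.9 × 10^-6 × 1.642 × 10^7 × 34 = 4411 m³
Q = 0.101 ML/d = 101 m³/d
t = ΔV / Q = 4411 m³ / 101 m³/d = 43.67 d
t = 43.67 d ≈ 6.238 weeks

t ≈ 6.24 weeks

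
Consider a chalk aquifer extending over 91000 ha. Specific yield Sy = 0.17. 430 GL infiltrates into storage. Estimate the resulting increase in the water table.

A = 91000 ha = 9.1 × 10^8 m²
ΔV = 430 GL = 4.3 × 10^8 m³
Δh = ΔV / (Sy × A) = 4.3 × 10^8 m³ / (0.17 × 9.1 × 10^8 m²) = 2.78 m

Δh ≈ 2.78 m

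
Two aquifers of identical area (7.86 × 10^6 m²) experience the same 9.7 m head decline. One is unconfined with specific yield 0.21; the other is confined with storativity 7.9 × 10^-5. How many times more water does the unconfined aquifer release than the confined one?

ΔV_u / ΔV_c ≈ 2660

Unconfined: ΔV_u = Sy × A × Δh = 0.21 × 7.86 × 10^6 × 9.7 = 1.601 × 10^7 m³
Confined: ΔV_c = S × A × Δh = 7.9 × 10^-5 × 7.86 × 10^6 × 9.7 = 6023 m³
Ratio = ΔV_u / ΔV_c = Sy / S = 0.21 / 7.9 × 10^-5 = 2658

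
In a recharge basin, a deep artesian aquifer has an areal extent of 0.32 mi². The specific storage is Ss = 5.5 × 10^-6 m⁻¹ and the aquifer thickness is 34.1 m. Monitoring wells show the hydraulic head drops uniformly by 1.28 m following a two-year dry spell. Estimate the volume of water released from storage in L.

S = Ss × b = 5.5 × 10^-6 m⁻¹ × 34.1 m = 1.875 × 10^-4
A = 0.32 mi² = 8.288 × 10^5 m²
ΔV = S × A × Δh = 1.875 × 10^-4 × 8.288 × 10^5 m² × 1.28 m = 199 m³
ΔV = 199 m³ = 1.99 × 10^5 L

ΔV ≈ 1.99 × 10^5 L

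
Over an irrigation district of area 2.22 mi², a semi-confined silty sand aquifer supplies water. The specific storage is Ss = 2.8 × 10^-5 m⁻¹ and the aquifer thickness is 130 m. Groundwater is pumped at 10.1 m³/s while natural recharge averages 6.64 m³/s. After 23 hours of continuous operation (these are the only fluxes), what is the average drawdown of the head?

Δh ≈ 13.7 m

S = Ss × b = 2.8 × 10^-5 m⁻¹ × 130 m = 3.64 × 10^-3
A = 2.22 mi² = 5.75 × 10^6 m²
Net abstraction = 10.1 − 6.64 = 3.46 m³/s
Q_net = 3.46 m³/s = 2.989 × 10^5 m³/d
t = 23 hours = 0.9583 d
ΔV = Q × t = 2.989 × 10^5 m³/d × 0.9583 d = 2.865 × 10^5 m³
Δh = ΔV / (S × A) = 2.865 × 10^5 / (0.00364 × 5.75 × 10^6) = 13.69 m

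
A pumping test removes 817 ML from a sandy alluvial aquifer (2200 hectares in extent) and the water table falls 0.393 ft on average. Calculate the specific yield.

Sy ≈ 0.31

A = 2200 hectares = 2.2 × 10^7 m²
Δh = 0.393 ft = 0.1198 m
ΔV = 817 ML = 8.17 × 10^5 m³
Sy = ΔV / (A × Δh) = 8.17 × 10^5 m³ / (2.2 × 10^7 m² × 0.1198 m) = 0.31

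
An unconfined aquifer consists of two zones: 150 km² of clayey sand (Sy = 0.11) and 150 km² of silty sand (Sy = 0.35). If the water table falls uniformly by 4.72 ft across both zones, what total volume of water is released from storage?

A₁ = 150 km² = 1.5 × 10^8 m²; A₂ = 150 km² = 1.5 × 10^8 m²
Δh = 4.72 ft = 1.439 m
ΔV₁ = 0.11 × 1.5 × 10^8 × 1.439 = 2.374 × 10^7 m³
ΔV₂ = 0.35 × 1.5 × 10^8 × 1.439 = 7.553 × 10^7 m³
ΔV = ΔV₁ + ΔV₂ = 9.927 × 10^7 m³

ΔV ≈ 9.93 × 10^7 m³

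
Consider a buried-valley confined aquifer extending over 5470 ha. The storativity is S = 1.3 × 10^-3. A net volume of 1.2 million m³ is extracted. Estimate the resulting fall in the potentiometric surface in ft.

A = 5470 ha = 5.47 × 10^7 m²
ΔV = 1.2 million m³ = 1.2 × 10^6 m³
Δh = ΔV / (S × A) = 1.2 × 10^6 m³ / (0.0013 × 5.47 × 10^7 m²) = 16.88 m
Δh = 16.88 m = 55.37 ft

Δh ≈ 55.4 ft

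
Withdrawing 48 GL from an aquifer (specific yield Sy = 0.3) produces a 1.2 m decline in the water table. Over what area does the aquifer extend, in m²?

ΔV = 48 GL = 4.8 × 10^7 m³
A = ΔV / (Sy × Δh) = 4.8 × 10^7 / (0.3 × 1.2) = 1.333 × 10^8 m²

A ≈ 1.33 × 10^8 m²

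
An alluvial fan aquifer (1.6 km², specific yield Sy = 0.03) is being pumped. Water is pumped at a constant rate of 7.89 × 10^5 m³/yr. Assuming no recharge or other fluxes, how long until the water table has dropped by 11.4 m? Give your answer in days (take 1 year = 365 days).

A = 1.6 km² = 1.6 × 10^6 m²
ΔV = Sy × A × Δh = 0.03 × 1.6 × 10^6 × 11.4 = 5.472 × 10^5 m³
Q = 7.89 × 10^5 m³/yr = 2162 m³/d
t = ΔV / Q = 5.472 × 10^5 m³ / 2162 m³/d = 253.1 d

t ≈ 253 days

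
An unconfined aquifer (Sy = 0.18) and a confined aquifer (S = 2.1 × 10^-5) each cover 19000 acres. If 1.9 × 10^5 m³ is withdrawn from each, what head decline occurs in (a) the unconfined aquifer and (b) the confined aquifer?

Δh_u ≈ 0.0137 m; Δh_c ≈ 118 m

A = 19000 acres = 7.689 × 10^7 m²
Unconfined: Δh_u = ΔV/(Sy·A) = 1.9 × 10^5/(0.18 × 7.689 × 10^7) = 0.01373 m
Confined: Δh_c = ΔV/(S·A) = 1.9 × 10^5/(2.1 × 10^-5 × 7.689 × 10^7) = 117.7 m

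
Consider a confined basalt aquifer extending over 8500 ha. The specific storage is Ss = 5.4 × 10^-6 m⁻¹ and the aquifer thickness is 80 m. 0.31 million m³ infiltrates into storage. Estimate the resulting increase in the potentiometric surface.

S = Ss × b = 5.4 × 10^-6 m⁻¹ × 80 m = 4.32 × 10^-4
A = 8500 ha = 8.5 × 10^7 m²
ΔV = 0.31 million m³ = 3.1 × 10^5 m³
Δh = ΔV / (S × A) = 3.1 × 10^5 m³ / (4.32 × 10^-4 × 8.5 × 10^7 m²) = 8.442 m

Δh ≈ 8.44 m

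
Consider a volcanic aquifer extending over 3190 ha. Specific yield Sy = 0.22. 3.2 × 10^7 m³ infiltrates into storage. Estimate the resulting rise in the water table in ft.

Δh ≈ 15 ft

A = 3190 ha = 3.19 × 10^7 m²
Δh = ΔV / (Sy × A) = 3.2 × 10^7 m³ / (0.22 × 3.19 × 10^7 m²) = 4.56 m
Δh = 4.56 m = 14.96 ft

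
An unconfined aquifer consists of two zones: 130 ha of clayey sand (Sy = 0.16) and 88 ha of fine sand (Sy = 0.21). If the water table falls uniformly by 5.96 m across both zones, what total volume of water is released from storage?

A₁ = 130 ha = 1.3 × 10^6 m²; A₂ = 88 ha = 8.8 × 10^5 m²
ΔV₁ = 0.16 × 1.3 × 10^6 × 5.96 = 1.24 × 10^6 m³
ΔV₂ = 0.21 × 8.8 × 10^5 × 5.96 = 1.101 × 10^6 m³
ΔV = ΔV₁ + ΔV₂ = 2.341 × 10^6 m³

ΔV ≈ 2.34 × 10^6 m³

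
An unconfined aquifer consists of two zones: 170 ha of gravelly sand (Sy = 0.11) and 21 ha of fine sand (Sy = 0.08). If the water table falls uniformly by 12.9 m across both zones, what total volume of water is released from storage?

ΔV ≈ 2.63 × 10^6 m³

A₁ = 170 ha = 1.7 × 10^6 m²; A₂ = 21 ha = 2.1 × 10^5 m²
ΔV₁ = 0.11 × 1.7 × 10^6 × 12.9 = 2.412 × 10^6 m³
ΔV₂ = 0.08 × 2.1 × 10^5 × 12.9 = 2.167 × 10^5 m³
ΔV = ΔV₁ + ΔV₂ = 2.629 × 10^6 m³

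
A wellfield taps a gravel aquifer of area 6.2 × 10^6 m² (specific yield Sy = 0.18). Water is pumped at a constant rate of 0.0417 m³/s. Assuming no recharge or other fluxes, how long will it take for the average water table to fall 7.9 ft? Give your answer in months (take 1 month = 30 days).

t ≈ 24.9 months

Δh = 7.9 ft = 2.408 m
ΔV = Sy × A × Δh = 0.18 × 6.2 × 10^6 × 2.408 = 2.687 × 10^6 m³
Q = 0.0417 m³/s = 3603 m³/d
t = ΔV / Q = 2.687 × 10^6 m³ / 3603 m³/d = 745.9 d
t = 745.9 d ≈ 24.86 months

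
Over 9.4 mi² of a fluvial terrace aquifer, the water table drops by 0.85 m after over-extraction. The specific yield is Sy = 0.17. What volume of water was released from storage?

A = 9.4 mi² = 2.435 × 10^7 m²
ΔV = Sy × A × Δh = 0.17 × 2.435 × 10^7 m² × 0.85 m = 3.518 × 10^6 m³

ΔV ≈ 3.52 × 10^6 m³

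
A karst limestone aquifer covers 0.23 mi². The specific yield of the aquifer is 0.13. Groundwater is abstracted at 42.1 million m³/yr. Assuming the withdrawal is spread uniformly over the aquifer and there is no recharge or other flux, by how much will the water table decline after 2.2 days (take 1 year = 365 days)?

A = 0.23 mi² = 5.957 × 10^5 m²
Q = 42.1 million m³/yr = 1.153 × 10^5 m³/d
ΔV = Q × t = 1.153 × 10^5 m³/d × 2.2 d = 2.538 × 10^5 m³
Δh = ΔV / (Sy × A) = 2.538 × 10^5 / (0.13 × 5.957 × 10^5) = 3.277 m

Δh ≈ 3.28 m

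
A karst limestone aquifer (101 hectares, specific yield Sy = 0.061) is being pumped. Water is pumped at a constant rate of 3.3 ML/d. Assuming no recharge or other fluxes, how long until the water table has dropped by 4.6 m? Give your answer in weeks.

A = 101 hectares = 1.01 × 10^6 m²
ΔV = Sy × A × Δh = 0.061 × 1.01 × 10^6 × 4.6 = 2.834 × 10^5 m³
Q = 3.3 ML/d = 3300 m³/d
t = ΔV / Q = 2.834 × 10^5 m³ / 3300 m³/d = 85.88 d
t = 85.88 d ≈ 12.27 weeks

t ≈ 12.3 weeks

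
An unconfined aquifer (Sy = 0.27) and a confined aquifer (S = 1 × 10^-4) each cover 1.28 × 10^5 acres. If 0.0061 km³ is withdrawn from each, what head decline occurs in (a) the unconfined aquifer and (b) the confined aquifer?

A = 1.28 × 10^5 acres = 5.18 × 10^8 m²
ΔV = 0.0061 km³ = 6.1 × 10^6 m³
Unconfined: Δh_u = ΔV/(Sy·A) = 6.1 × 10^6/(0.27 × 5.18 × 10^8) = 0.04362 m
Confined: Δh_c = ΔV/(S·A) = 6.1 × 10^6/(1 × 10^-4 × 5.18 × 10^8) = 117.8 m

Δh_u ≈ 0.0436 m; Δh_c ≈ 118 m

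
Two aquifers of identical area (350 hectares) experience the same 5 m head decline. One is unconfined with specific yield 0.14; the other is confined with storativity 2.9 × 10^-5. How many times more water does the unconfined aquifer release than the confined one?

ΔV_u / ΔV_c ≈ 4830

A = 350 hectares = 3.5 × 10^6 m²
Unconfined: ΔV_u = Sy × A × Δh = 0.14 × 3.5 × 10^6 × 5 = 2.45 × 10^6 m³
Confined: ΔV_c = S × A × Δh = 2.9 × 10^-5 × 3.5 × 10^6 × 5 = 507.5 m³
Ratio = ΔV_u / ΔV_c = Sy / S = 0.14 / 2.9 × 10^-5 = 4828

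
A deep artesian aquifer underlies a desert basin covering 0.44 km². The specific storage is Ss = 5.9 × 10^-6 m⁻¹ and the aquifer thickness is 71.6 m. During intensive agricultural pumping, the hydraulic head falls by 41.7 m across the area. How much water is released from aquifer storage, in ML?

S = Ss × b = 5.9 × 10^-6 m⁻¹ × 71.6 m = 4.224 × 10^-4
A = 0.44 km² = 4.4 × 10^5 m²
ΔV = S × A × Δh = 4.224 × 10^-4 × 4.4 × 10^5 m² × 41.7 m = 7751 m³
ΔV = 7751 m³ = 7.751 ML

ΔV ≈ 7.75 ML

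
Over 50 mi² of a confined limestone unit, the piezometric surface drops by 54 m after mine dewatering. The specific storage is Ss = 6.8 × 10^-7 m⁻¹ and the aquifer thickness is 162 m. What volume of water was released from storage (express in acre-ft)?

ΔV ≈ 625 acre-ft

S = Ss × b = 6.8 × 10^-7 m⁻¹ × 162 m = 1.102 × 10^-4
A = 50 mi² = 1.295 × 10^8 m²
ΔV = S × A × Δh = 1.102 × 10^-4 × 1.295 × 10^8 m² × 54 m = 7.703 × 10^5 m³
ΔV = 7.703 × 10^5 m³ = 624.5 acre-ft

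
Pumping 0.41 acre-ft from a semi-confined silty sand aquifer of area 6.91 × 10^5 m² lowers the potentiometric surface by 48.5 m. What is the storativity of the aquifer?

S ≈ 1.5 × 10^-5

ΔV = 0.41 acre-ft = 505.7 m³
S = ΔV / (A × Δh) = 505.7 m³ / (6.91 × 10^5 m² × 48.5 m) = 1.509 × 10^-5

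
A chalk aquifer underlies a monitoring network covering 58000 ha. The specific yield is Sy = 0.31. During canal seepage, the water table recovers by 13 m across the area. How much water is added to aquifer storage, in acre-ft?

ΔV ≈ 1.89 × 10^6 acre-ft

A = 58000 ha = 5.8 × 10^8 m²
ΔV = Sy × A × Δh = 0.31 × 5.8 × 10^8 m² × 13 m = 2.337 × 10^9 m³
ΔV = 2.337 × 10^9 m³ = 1.895 × 10^6 acre-ft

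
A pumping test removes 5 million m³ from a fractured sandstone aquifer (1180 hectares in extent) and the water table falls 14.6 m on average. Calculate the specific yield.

Sy ≈ 0.029

A = 1180 hectares = 1.18 × 10^7 m²
ΔV = 5 million m³ = 5 × 10^6 m³
Sy = ΔV / (A × Δh) = 5 × 10^6 m³ / (1.18 × 10^7 m² × 14.6 m) = 0.02902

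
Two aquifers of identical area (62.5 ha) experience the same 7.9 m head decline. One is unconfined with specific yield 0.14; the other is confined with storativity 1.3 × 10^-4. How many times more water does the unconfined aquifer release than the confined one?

ΔV_u / ΔV_c ≈ 1080

A = 62.5 ha = 6.25 × 10^5 m²
Unconfined: ΔV_u = Sy × A × Δh = 0.14 × 6.25 × 10^5 × 7.9 = 6.913 × 10^5 m³
Confined: ΔV_c = S × A × Δh = 1.3 × 10^-4 × 6.25 × 10^5 × 7.9 = 641.9 m³
Ratio = ΔV_u / ΔV_c = Sy / S = 0.14 / 1.3 × 10^-4 = 1077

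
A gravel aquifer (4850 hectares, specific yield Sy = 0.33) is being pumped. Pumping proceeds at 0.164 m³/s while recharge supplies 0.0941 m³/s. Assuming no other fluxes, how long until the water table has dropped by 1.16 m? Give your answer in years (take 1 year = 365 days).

A = 4850 hectares = 4.85 × 10^7 m²
ΔV = Sy × A × Δh = 0.33 × 4.85 × 10^7 × 1.16 = 1.857 × 10^7 m³
Net withdrawal = 0.164 − 0.0941 = 0.0699 m³/s = 6039 m³/d
t = ΔV / Q = 1.857 × 10^7 m³ / 6039 m³/d = 3074 d
t = 3074 d ≈ 8.422 years

t ≈ 8.42 years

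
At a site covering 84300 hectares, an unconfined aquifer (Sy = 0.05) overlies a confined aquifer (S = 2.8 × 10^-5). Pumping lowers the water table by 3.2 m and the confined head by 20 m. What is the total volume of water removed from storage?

A = 84300 hectares = 8.43 × 10^8 m²
Unconfined: ΔV_u = Sy × A × Δh_u = 0.05 × 8.43 × 10^8 × 3.2 = 1.349 × 10^8 m³
Confined: ΔV_c = S × A × Δh_c = 2.8 × 10^-5 × 8.43 × 10^8 × 20 = 4.721 × 10^5 m³
Total ΔV = 1.349 × 10^8 + 4.721 × 10^5 = 1.354 × 10^8 m³

ΔV ≈ 1.35 × 10^8 m³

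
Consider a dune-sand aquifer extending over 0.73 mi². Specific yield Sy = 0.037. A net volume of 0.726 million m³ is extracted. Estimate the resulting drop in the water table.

Δh ≈ 10.4 m

A = 0.73 mi² = 1.891 × 10^6 m²
ΔV = 0.726 million m³ = 7.26 × 10^5 m³
Δh = ΔV / (Sy × A) = 7.26 × 10^5 m³ / (0.037 × 1.891 × 10^6 m²) = 10.38 m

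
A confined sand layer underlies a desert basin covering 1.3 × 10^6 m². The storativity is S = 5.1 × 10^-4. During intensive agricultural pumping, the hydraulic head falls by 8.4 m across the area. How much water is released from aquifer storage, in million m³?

ΔV = S × A × Δh = 5.1 × 10^-4 × 1.3 × 10^6 m² × 8.4 m = 5569 m³
ΔV = 5569 m³ = 0.005569 million m³

ΔV ≈ 0.00557 million m³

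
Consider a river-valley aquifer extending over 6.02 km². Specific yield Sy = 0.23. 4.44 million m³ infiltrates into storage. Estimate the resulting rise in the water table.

Δh ≈ 3.21 m

A = 6.02 km² = 6.02 × 10^6 m²
ΔV = 4.44 million m³ = 4.44 × 10^6 m³
Δh = ΔV / (Sy × A) = 4.44 × 10^6 m³ / (0.23 × 6.02 × 10^6 m²) = 3.207 m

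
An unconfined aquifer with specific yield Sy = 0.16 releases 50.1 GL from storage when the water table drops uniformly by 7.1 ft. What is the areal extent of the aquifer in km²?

A ≈ 145 km²

Δh = 7.1 ft = 2.164 m
ΔV = 50.1 GL = 5.01 × 10^7 m³
A = ΔV / (Sy × Δh) = 5.01 × 10^7 / (0.16 × 2.164) = 1.447 × 10^8 m²
A = 1.447 × 10^8 m² = 144.7 km²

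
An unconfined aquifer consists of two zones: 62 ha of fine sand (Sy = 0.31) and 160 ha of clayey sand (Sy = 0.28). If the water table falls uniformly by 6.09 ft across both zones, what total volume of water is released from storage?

A₁ = 62 ha = 6.2 × 10^5 m²; A₂ = 160 ha = 1.6 × 10^6 m²
Δh = 6.09 ft = 1.856 m
ΔV₁ = 0.31 × 6.2 × 10^5 × 1.856 = 3.568 × 10^5 m³
ΔV₂ = 0.28 × 1.6 × 10^6 × 1.856 = 8.316 × 10^5 m³
ΔV = ΔV₁ + ΔV₂ = 1.188 × 10^6 m³

ΔV ≈ 1.19 × 10^6 m³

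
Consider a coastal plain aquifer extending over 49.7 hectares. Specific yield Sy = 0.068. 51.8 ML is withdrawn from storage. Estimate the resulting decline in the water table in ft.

A = 49.7 hectares = 4.97 × 10^5 m²
ΔV = 51.8 ML = 51800 m³
Δh = ΔV / (Sy × A) = 51800 m³ / (0.068 × 4.97 × 10^5 m²) = 1.533 m
Δh = 1.533 m = 5.029 ft

Δh ≈ 5.03 ft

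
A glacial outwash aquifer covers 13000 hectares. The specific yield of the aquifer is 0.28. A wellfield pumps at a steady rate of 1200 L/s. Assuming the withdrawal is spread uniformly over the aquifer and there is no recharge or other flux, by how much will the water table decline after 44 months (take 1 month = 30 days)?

Δh ≈ 3.76 m

A = 13000 hectares = 1.3 × 10^8 m²
Q = 1200 L/s = 1.037 × 10^5 m³/d
t = 44 months = 1320 d
ΔV = Q × t = 1.037 × 10^5 m³/d × 1320 d = 1.369 × 10^8 m³
Δh = ΔV / (Sy × A) = 1.369 × 10^8 / (0.28 × 1.3 × 10^8) = 3.76 m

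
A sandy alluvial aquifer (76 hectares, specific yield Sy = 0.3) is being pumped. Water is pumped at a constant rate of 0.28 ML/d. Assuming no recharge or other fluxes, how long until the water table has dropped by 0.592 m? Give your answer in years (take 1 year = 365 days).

t ≈ 1.32 years

A = 76 hectares = 7.6 × 10^5 m²
ΔV = Sy × A × Δh = 0.3 × 7.6 × 10^5 × 0.592 = 1.35 × 10^5 m³
Q = 0.28 ML/d = 280 m³/d
t = ΔV / Q = 1.35 × 10^5 m³ / 280 m³/d = 482.1 d
t = 482.1 d ≈ 1.321 years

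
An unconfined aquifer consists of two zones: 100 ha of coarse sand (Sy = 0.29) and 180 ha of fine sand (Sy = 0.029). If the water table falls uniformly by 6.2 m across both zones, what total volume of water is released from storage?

ΔV ≈ 2.12 × 10^6 m³

A₁ = 100 ha = 1 × 10^6 m²; A₂ = 180 ha = 1.8 × 10^6 m²
ΔV₁ = 0.29 × 1 × 10^6 × 6.2 = 1.798 × 10^6 m³
ΔV₂ = 0.029 × 1.8 × 10^6 × 6.2 = 3.236 × 10^5 m³
ΔV = ΔV₁ + ΔV₂ = 2.122 × 10^6 m³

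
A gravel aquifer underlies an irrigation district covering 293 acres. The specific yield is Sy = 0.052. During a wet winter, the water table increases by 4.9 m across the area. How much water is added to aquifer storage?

ΔV ≈ 3.02 × 10^5 m³

A = 293 acres = 1.186 × 10^6 m²
ΔV = Sy × A × Δh = 0.052 × 1.186 × 10^6 m² × 4.9 m = 3.021 × 10^5 m³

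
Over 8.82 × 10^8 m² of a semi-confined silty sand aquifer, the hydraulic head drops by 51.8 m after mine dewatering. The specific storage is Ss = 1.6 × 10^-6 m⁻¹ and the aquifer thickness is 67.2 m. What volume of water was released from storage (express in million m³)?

S = Ss × b = 1.6 × 10^-6 m⁻¹ × 67.2 m = 1.075 × 10^-4
ΔV = S × A × Δh = 1.075 × 10^-4 × 8.82 × 10^8 m² × 51.8 m = 4.912 × 10^6 m³
ΔV = 4.912 × 10^6 m³ = 4.912 million m³

ΔV ≈ 4.91 million m³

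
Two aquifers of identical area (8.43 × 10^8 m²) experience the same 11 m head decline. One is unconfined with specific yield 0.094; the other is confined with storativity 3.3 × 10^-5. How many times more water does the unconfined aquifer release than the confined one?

ΔV_u / ΔV_c ≈ 2850

Unconfined: ΔV_u = Sy × A × Δh = 0.094 × 8.43 × 10^8 × 11 = 8.717 × 10^8 m³
Confined: ΔV_c = S × A × Δh = 3.3 × 10^-5 × 8.43 × 10^8 × 11 = 3.06 × 10^5 m³
Ratio = ΔV_u / ΔV_c = Sy / S = 0.094 / 3.3 × 10^-5 = 2848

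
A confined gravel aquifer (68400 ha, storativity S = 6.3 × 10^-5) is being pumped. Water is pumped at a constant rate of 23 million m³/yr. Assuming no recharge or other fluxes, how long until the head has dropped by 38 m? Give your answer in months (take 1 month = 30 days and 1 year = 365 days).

A = 68400 ha = 6.84 × 10^8 m²
ΔV = S × A × Δh = 6.3 × 10^-5 × 6.84 × 10^8 × 38 = 1.637 × 10^6 m³
Q = 23 million m³/yr = 63010 m³/d
t = ΔV / Q = 1.637 × 10^6 m³ / 63010 m³/d = 25.99 d
t = 25.99 d ≈ 0.8662 months

t ≈ 0.866 months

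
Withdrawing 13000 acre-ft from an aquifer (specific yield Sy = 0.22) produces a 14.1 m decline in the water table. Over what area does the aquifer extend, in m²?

ΔV = 13000 acre-ft = 1.604 × 10^7 m³
A = ΔV / (Sy × Δh) = 1.604 × 10^7 / (0.22 × 14.1) = 5.169 × 10^6 m²

A ≈ 5.17 × 10^6 m²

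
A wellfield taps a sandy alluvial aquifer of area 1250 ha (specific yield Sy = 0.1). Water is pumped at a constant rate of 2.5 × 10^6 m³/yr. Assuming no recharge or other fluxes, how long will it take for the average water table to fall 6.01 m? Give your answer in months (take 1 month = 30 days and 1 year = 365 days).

t ≈ 36.6 months

A = 1250 ha = 1.25 × 10^7 m²
ΔV = Sy × A × Δh = 0.1 × 1.25 × 10^7 × 6.01 = 7.513 × 10^6 m³
Q = 2.5 × 10^6 m³/yr = 6849 m³/d
t = ΔV / Q = 7.513 × 10^6 m³ / 6849 m³/d = 1097 d
t = 1097 d ≈ 36.56 months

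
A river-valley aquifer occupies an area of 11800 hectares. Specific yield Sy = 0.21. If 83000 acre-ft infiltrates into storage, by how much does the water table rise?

Δh ≈ 4.13 m

A = 11800 hectares = 1.18 × 10^8 m²
ΔV = 83000 acre-ft = 1.024 × 10^8 m³
Δh = ΔV / (Sy × A) = 1.024 × 10^8 m³ / (0.21 × 1.18 × 10^8 m²) = 4.132 m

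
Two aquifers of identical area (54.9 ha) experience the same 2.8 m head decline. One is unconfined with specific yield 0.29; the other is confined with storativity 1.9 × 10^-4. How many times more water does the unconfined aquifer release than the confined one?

A = 54.9 ha = 5.49 × 10^5 m²
Unconfined: ΔV_u = Sy × A × Δh = 0.29 × 5.49 × 10^5 × 2.8 = 4.458 × 10^5 m³
Confined: ΔV_c = S × A × Δh = 1.9 × 10^-4 × 5.49 × 10^5 × 2.8 = 292.1 m³
Ratio = ΔV_u / ΔV_c = Sy / S = 0.29 / 1.9 × 10^-4 = 1526

ΔV_u / ΔV_c ≈ 1530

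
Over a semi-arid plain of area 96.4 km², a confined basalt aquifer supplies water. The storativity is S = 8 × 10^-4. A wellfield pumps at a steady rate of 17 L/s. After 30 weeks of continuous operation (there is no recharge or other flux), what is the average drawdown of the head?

Δh ≈ 4 m

A = 96.4 km² = 9.64 × 10^7 m²
Q = 17 L/s = 1469 m³/d
t = 30 weeks = 210 d
ΔV = Q × t = 1469 m³/d × 210 d = 3.084 × 10^5 m³
Δh = ΔV / (S × A) = 3.084 × 10^5 / (8 × 10^-4 × 9.64 × 10^7) = 4 m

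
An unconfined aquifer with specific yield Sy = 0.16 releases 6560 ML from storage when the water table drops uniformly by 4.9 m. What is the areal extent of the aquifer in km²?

A ≈ 8.37 km²

ΔV = 6560 ML = 6.56 × 10^6 m³
A = ΔV / (Sy × Δh) = 6.56 × 10^6 / (0.16 × 4.9) = 8.367 × 10^6 m²
A = 8.367 × 10^6 m² = 8.367 km²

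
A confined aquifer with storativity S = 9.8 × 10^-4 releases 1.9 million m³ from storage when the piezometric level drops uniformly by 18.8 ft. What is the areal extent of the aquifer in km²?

A ≈ 338 km²

Δh = 18.8 ft = 5.73 m
ΔV = 1.9 million m³ = 1.9 × 10^6 m³
A = ΔV / (S × Δh) = 1.9 × 10^6 / (9.8 × 10^-4 × 5.73) = 3.383 × 10^8 m²
A = 3.383 × 10^8 m² = 338.3 km²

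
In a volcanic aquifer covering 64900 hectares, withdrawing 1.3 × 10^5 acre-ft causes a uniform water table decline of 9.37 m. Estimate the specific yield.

Sy ≈ 0.026

A = 64900 hectares = 6.49 × 10^8 m²
ΔV = 1.3 × 10^5 acre-ft = 1.604 × 10^8 m³
Sy = ΔV / (A × Δh) = 1.604 × 10^8 m³ / (6.49 × 10^8 m² × 9.37 m) = 0.02637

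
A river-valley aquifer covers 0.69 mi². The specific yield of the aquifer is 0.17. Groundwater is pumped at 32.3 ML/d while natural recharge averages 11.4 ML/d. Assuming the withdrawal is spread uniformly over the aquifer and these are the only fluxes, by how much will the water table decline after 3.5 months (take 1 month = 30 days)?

A = 0.69 mi² = 1.787 × 10^6 m²
Net abstraction = 32.3 − 11.4 = 20.9 ML/d
Q_net = 20.9 ML/d = 20900 m³/d
t = 3.5 months = 105 d
ΔV = Q × t = 20900 m³/d × 105 d = 2.194 × 10^6 m³
Δh = ΔV / (Sy × A) = 2.194 × 10^6 / (0.17 × 1.787 × 10^6) = 7.223 m

Δh ≈ 7.22 m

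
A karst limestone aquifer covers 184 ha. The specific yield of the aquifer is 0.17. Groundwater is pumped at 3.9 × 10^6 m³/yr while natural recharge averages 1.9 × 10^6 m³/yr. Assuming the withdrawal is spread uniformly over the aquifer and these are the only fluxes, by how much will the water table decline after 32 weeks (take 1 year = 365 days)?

A = 184 ha = 1.84 × 10^6 m²
Net abstraction = 3.9 × 10^6 − 1.9 × 10^6 = 2 × 10^6 m³/yr
Q_net = 2 × 10^6 m³/yr = 5479 m³/d
t = 32 weeks = 224 d
ΔV = Q × t = 5479 m³/d × 224 d = 1.227 × 10^6 m³
Δh = ΔV / (Sy × A) = 1.227 × 10^6 / (0.17 × 1.84 × 10^6) = 3.924 m

Δh ≈ 3.92 m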